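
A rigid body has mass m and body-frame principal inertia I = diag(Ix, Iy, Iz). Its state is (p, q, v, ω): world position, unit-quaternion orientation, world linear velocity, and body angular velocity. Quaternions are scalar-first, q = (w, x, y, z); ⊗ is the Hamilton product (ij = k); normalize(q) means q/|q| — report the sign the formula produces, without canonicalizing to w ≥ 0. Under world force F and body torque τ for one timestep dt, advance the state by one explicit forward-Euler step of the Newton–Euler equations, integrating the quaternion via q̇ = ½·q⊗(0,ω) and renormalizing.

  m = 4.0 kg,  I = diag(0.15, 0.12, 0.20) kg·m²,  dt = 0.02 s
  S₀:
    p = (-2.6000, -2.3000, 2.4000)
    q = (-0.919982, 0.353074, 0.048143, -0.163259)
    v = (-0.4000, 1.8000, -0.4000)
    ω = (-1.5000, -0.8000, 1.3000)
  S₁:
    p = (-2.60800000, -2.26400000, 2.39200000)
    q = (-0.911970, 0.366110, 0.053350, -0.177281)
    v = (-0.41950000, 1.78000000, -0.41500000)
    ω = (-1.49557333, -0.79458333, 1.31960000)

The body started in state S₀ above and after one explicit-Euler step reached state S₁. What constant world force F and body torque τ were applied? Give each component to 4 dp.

rate change Δω = (0.00442667, 0.00541667, 0.01960000)
applied torque τ = (-0.0500, 0.1300, 0.1600)
velocity change Δv = (-0.01950000, -0.02000000, -0.01500000)
m·(v₁−v₀)/dt = (-3.9000, -4.0000, -3.0000)

F = (-3.9000, -4.0000, -3.0000)
τ = (-0.0500, 0.1300, 0.1600)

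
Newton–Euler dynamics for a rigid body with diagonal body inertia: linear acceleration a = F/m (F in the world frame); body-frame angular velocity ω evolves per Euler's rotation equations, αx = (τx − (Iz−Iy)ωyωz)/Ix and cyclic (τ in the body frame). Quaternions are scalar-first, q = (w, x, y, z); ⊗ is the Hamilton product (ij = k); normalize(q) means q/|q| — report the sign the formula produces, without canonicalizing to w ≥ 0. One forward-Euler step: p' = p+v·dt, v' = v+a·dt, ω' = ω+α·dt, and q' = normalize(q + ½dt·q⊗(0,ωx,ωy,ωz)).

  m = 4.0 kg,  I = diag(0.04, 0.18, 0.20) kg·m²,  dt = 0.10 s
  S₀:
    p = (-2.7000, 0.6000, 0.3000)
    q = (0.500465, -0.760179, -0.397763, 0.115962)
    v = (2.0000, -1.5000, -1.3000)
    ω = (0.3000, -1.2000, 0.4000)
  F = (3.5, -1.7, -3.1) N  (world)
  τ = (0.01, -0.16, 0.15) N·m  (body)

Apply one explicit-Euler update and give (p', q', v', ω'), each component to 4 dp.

angular accel α = (0.4900, -0.7822, 1.0020)
new body rate ω' = (0.3490, -1.2782, 0.5002)
Hamilton product q⊗(0,ω) = (-0.2956467, 0.1301887, -0.2616978, 1.2317297)
updated quaternion q' = (0.4847, -0.7521, -0.4100, 0.1772)
a = F/m = (0.8750, -0.4250, -0.7750)
new position p' = (-2.5000, 0.4500, 0.1700)
v + (F/m)dt = (2.0875, -1.5425, -1.3775)

p' = (-2.5000, 0.4500, 0.1700)
q' = (0.4847, -0.7521, -0.4100, 0.1772)
v' = (2.0875, -1.5425, -1.3775)
ω' = (0.3490, -1.2782, 0.5002)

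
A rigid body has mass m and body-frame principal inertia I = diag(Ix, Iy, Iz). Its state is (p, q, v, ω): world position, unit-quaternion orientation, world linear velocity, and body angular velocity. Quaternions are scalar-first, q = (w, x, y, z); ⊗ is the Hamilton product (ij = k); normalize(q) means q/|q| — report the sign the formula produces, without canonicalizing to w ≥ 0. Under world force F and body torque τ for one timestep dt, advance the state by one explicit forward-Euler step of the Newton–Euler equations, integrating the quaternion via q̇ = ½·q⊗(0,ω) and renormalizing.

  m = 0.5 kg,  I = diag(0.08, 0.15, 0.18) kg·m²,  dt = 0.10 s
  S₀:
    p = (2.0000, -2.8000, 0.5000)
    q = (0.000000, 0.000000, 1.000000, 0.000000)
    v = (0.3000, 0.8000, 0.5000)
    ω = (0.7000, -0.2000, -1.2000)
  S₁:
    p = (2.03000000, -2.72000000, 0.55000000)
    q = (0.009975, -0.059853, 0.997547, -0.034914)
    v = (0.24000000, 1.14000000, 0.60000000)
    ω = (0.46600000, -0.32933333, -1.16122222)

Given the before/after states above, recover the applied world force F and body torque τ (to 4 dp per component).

F = (-0.3000, 1.7000, 0.5000)
τ = (-0.1800, -0.1100, 0.0600)

ω₁ − ω₀ = (-0.23400000, -0.12933333, 0.03877778)
ω₀×(Iω₀) = (0.0072, 0.0840, -0.0098)
τ = I·(Δω/dt) + ω₀×(Iω₀) = (-0.1800, -0.1100, 0.0600)
velocity change Δv = (-0.06000000, 0.34000000, 0.10000000)
applied force F = (-0.3000, 1.7000, 0.5000)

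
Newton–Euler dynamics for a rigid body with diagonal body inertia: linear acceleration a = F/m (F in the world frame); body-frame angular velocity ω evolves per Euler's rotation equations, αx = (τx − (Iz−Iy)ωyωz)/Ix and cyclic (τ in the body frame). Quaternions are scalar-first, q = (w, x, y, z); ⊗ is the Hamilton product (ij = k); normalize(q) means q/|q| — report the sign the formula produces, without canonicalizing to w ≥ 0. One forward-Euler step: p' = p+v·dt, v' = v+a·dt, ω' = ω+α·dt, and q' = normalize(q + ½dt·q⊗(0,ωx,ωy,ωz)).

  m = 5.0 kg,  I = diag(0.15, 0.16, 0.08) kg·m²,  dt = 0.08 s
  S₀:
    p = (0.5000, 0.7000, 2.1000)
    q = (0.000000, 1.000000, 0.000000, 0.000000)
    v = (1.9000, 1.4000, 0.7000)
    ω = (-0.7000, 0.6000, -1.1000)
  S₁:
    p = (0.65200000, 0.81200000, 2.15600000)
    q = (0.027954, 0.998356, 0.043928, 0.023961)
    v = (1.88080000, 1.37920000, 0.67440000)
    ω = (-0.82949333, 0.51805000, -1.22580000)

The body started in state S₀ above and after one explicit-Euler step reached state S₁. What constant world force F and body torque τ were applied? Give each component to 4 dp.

F = (-1.2000, -1.3000, -1.6000)
τ = (-0.1900, -0.1100, -0.1300)

rate change Δω = (-0.12949333, -0.08195000, -0.12580000)
I·α + gyro = (-0.1900, -0.1100, -0.1300)
v₁ − v₀ = (-0.01920000, -0.02080000, -0.02560000)
F = m·Δv/dt = (-1.2000, -1.3000, -1.6000)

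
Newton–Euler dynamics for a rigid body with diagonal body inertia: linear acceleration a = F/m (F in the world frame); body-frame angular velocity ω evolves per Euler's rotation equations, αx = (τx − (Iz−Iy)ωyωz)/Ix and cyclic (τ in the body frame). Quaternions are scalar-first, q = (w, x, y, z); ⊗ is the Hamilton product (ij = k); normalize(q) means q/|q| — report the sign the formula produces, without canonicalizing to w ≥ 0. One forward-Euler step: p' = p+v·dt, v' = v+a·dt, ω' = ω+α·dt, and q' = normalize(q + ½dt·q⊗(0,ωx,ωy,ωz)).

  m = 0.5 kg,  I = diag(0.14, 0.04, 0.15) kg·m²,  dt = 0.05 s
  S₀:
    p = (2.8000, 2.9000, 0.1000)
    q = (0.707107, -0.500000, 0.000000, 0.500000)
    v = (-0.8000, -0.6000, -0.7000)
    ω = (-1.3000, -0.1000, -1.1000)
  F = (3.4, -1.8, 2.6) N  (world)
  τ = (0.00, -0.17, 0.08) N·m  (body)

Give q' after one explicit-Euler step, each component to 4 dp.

q' = (0.7040, -0.5213, -0.0317, 0.4814)

2q̇ = q⊗(0,ω) = (-0.1000000, -0.8692391, -1.2707107, -0.7278177)
q' = normalize(q + ½dt·q⊗(0,ω)) = (0.7040, -0.5213, -0.0317, 0.4814)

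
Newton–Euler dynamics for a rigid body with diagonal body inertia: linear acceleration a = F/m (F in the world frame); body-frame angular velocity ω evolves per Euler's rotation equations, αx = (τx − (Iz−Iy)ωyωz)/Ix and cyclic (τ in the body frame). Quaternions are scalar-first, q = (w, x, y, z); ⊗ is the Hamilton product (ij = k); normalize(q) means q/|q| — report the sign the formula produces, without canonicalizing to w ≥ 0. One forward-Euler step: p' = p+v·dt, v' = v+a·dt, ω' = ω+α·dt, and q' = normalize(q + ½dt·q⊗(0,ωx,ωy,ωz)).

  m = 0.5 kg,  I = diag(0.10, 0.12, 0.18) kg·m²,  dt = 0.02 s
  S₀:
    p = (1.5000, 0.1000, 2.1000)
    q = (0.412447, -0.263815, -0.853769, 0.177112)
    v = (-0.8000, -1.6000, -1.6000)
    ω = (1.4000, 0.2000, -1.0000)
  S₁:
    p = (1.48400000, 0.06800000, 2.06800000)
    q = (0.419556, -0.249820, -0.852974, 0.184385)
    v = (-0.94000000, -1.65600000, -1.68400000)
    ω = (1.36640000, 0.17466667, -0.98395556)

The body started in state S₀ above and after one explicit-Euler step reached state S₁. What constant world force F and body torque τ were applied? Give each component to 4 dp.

Δω = ω₁−ω₀ = (-0.03360000, -0.02533333, 0.01604444)
gyro term ω₀×Iω₀ = (-0.0120, 0.1120, 0.0056)
applied torque τ = (-0.1800, -0.0400, 0.1500)
velocity change Δv = (-0.14000000, -0.05600000, -0.08400000)
F = m·Δv/dt = (-3.5000, -1.4000, -2.1000)

F = (-3.5000, -1.4000, -2.1000)
τ = (-0.1800, -0.0400, 0.1500)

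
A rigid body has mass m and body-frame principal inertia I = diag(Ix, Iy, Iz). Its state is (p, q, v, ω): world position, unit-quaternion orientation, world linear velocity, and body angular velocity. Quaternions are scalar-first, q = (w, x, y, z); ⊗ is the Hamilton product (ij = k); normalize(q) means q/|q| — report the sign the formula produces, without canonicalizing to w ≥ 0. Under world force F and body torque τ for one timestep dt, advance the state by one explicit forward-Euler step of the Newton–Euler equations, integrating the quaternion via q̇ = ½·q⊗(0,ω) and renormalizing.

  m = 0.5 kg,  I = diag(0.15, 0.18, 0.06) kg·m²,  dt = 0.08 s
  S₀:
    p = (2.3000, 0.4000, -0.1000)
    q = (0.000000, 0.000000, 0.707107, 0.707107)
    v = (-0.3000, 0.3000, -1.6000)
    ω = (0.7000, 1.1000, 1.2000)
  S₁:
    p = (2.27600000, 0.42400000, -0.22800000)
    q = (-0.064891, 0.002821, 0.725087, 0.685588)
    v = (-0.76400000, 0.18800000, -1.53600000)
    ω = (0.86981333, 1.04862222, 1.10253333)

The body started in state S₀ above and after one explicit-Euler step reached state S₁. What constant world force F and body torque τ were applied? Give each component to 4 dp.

Δω = ω₁−ω₀ = (0.16981333, -0.05137778, -0.09746667)
τ = I·(Δω/dt) + ω₀×(Iω₀) = (0.1600, -0.0400, -0.0500)
v₁ − v₀ = (-0.46400000, -0.11200000, 0.06400000)
m·(v₁−v₀)/dt = (-2.9000, -0.7000, 0.4000)

F = (-2.9000, -0.7000, 0.4000)
τ = (0.1600, -0.0400, -0.0500)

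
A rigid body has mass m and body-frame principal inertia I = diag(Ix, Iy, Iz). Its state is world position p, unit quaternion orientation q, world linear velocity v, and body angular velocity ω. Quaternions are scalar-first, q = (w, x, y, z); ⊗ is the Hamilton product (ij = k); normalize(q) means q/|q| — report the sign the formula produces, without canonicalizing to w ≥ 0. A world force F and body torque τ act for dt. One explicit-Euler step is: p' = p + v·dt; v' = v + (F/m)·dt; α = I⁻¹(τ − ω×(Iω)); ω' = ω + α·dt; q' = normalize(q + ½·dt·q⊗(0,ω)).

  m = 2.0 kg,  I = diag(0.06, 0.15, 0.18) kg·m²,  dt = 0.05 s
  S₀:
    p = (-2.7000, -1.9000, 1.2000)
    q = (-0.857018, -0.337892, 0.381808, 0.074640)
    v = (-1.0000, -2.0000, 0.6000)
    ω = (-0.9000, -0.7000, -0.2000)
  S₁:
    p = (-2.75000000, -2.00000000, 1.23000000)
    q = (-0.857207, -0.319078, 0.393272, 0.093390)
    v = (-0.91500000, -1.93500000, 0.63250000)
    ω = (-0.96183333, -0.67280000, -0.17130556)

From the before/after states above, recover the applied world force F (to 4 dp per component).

velocity change Δv = (0.08500000, 0.06500000, 0.03250000)
F = m·Δv/dt = (3.4000, 2.6000, 1.3000)

F = (3.4000, 2.6000, 1.3000)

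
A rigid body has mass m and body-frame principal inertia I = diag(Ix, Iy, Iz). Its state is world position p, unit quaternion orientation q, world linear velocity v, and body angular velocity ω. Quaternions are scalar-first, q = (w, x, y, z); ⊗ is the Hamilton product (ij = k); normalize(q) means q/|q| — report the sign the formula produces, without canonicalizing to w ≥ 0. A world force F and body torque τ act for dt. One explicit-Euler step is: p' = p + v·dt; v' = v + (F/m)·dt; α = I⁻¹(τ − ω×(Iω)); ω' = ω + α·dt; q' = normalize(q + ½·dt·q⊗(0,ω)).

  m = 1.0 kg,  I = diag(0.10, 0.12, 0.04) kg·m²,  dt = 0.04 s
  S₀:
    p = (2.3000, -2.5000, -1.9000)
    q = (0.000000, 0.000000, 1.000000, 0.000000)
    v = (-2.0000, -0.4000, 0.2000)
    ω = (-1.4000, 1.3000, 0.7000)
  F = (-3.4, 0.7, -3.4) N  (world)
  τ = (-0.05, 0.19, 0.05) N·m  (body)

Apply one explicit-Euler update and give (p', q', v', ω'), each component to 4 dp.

p' = (2.2200, -2.5160, -1.8920)
q' = (-0.0260, 0.0140, 0.9992, 0.0280)
v' = (-2.1360, -0.3720, 0.0640)
ω' = (-1.3909, 1.3829, 0.7864)

a = (-3.4000, 0.7000, -3.4000)
new position p' = (2.2200, -2.5160, -1.8920)
v + (F/m)dt = (-2.1360, -0.3720, 0.0640)
angular accel α = (0.2280, 2.0733, 2.1600)
ω + α·dt = (-1.3909, 1.3829, 0.7864)
Hamilton product q⊗(0,ω) = (-1.3000000, 0.7000000, 0.0000000, 1.4000000)
q' = normalize(q + ½dt·q⊗(0,ω)) = (-0.0260, 0.0140, 0.9992, 0.0280)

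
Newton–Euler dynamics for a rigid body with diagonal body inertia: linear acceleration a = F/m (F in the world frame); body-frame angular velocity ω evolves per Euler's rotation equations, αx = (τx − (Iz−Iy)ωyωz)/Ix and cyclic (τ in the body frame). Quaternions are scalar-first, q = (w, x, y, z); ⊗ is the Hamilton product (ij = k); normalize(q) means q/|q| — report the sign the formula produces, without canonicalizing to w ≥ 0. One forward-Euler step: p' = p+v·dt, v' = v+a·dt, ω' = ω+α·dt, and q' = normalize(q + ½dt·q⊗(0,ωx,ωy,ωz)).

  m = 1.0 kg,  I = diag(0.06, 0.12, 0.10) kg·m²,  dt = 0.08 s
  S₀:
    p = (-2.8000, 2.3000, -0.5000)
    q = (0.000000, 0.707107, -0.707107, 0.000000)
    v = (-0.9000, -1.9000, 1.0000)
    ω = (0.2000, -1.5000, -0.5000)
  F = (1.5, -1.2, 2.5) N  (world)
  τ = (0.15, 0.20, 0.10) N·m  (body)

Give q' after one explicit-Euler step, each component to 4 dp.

q' = (-0.0480, 0.7198, -0.6916, -0.0367)

Hamilton product q⊗(0,ω) = (-1.2020819, 0.3535535, 0.3535535, -0.9192391)
q + ½dt·q⊗(0,ω), renormalized = (-0.0480, 0.7198, -0.6916, -0.0367)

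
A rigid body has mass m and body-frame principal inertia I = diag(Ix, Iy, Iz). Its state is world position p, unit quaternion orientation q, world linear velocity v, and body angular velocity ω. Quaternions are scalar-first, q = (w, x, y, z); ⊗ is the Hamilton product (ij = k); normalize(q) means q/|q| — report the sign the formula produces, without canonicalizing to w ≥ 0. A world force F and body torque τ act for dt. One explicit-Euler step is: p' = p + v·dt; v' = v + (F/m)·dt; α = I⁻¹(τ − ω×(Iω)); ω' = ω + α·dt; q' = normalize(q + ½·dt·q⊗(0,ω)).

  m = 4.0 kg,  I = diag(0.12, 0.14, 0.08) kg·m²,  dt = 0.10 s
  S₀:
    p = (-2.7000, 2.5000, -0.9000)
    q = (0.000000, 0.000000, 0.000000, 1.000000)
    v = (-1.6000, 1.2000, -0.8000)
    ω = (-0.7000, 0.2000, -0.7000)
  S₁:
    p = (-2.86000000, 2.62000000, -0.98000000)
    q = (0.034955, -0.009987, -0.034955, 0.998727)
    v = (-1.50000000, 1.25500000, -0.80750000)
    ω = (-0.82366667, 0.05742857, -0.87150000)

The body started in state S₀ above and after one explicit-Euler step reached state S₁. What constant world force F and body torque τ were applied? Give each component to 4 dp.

Δω = ω₁−ω₀ = (-0.12366667, -0.14257143, -0.17150000)
τ = I·(Δω/dt) + ω₀×(Iω₀) = (-0.1400, -0.1800, -0.1400)
v₁ − v₀ = (0.10000000, 0.05500000, -0.00750000)
m·(v₁−v₀)/dt = (4.0000, 2.2000, -0.3000)

F = (4.0000, 2.2000, -0.3000)
τ = (-0.1400, -0.1800, -0.1400)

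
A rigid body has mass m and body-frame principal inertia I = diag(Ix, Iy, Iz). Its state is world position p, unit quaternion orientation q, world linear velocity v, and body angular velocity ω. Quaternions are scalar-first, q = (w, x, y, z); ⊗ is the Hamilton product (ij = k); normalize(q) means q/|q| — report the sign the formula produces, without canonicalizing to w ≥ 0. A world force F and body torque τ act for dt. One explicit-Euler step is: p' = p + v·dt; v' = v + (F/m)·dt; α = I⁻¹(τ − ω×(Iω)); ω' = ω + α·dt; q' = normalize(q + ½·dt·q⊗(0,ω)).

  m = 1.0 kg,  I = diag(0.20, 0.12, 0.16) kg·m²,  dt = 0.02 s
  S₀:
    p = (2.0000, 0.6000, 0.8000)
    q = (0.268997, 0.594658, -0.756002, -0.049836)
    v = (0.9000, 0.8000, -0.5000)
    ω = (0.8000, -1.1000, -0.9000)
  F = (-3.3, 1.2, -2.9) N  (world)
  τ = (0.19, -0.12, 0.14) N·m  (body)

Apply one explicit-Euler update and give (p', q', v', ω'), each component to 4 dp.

ω×(Iω) gyroscopic = (0.0396, -0.0288, 0.0704)
(τ − ω×Iω)/I = (0.7520, -0.7600, 0.4350)
ω' = ω + α·dt = (0.8150, -1.1152, -0.8913)
Hamilton product q⊗(0,ω) = (-1.3521810, 0.8407798, 0.1994267, -0.2914195)
updated quaternion q' = (0.2554, 0.6030, -0.7539, -0.0527)
new position p' = (2.0180, 0.6160, 0.7900)
v' = v + a·dt = (0.8340, 0.8240, -0.5580)

p' = (2.0180, 0.6160, 0.7900)
q' = (0.2554, 0.6030, -0.7539, -0.0527)
v' = (0.8340, 0.8240, -0.5580)
ω' = (0.8150, -1.1152, -0.8913)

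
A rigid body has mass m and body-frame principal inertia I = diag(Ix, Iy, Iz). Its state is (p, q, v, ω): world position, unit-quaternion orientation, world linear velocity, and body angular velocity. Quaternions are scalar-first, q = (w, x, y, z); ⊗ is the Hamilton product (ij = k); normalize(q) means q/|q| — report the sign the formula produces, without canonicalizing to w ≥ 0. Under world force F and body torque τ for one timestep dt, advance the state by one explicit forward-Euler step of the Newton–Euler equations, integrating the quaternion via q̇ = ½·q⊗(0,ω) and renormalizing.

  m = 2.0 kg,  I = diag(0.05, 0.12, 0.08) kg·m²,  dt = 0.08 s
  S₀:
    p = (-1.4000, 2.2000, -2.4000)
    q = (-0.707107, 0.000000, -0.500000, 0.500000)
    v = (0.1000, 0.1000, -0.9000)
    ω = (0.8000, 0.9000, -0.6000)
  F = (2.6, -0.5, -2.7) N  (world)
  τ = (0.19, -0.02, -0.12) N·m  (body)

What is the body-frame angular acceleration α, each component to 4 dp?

precession coupling ω×(Iω) = (0.0216, 0.0144, 0.0504)
α = I⁻¹(τ − ω×Iω) = (3.3680, -0.2867, -2.1300)

α = (3.3680, -0.2867, -2.1300)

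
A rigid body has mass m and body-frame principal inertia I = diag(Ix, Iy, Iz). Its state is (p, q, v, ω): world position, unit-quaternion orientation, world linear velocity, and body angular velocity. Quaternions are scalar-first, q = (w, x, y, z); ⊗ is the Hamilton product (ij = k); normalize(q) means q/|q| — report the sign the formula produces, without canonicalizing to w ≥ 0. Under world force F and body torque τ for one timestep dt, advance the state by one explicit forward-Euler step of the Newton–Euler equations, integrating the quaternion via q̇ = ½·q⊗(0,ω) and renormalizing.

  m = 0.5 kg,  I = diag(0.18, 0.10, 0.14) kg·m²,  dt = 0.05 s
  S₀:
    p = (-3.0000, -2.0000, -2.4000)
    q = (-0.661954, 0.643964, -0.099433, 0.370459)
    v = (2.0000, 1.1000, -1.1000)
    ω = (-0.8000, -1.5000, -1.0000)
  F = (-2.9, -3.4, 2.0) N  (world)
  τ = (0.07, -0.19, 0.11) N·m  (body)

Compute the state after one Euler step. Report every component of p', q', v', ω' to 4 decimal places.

p' = (-2.9000, -1.9450, -2.4550)
q' = (-0.6428, 0.6728, -0.0658, 0.3604)
v' = (1.7100, 0.7600, -0.9000)
ω' = (-0.7972, -1.6110, -0.9264)

ω×(Iω) gyroscopic = (0.0600, 0.0320, -0.0960)
α = I⁻¹(τ − ω×Iω) = (0.0556, -2.2200, 1.4714)
ω + α·dt = (-0.7972, -1.6110, -0.9264)
q⊗(0,ω) = (0.7364807, 1.1846847, 1.3405278, -0.3835384)
updated quaternion q' = (-0.6428, 0.6728, -0.0658, 0.3604)
a = F/m = (-5.8000, -6.8000, 4.0000)
p' = p + v·dt = (-2.9000, -1.9450, -2.4550)
v' = v + a·dt = (1.7100, 0.7600, -0.9000)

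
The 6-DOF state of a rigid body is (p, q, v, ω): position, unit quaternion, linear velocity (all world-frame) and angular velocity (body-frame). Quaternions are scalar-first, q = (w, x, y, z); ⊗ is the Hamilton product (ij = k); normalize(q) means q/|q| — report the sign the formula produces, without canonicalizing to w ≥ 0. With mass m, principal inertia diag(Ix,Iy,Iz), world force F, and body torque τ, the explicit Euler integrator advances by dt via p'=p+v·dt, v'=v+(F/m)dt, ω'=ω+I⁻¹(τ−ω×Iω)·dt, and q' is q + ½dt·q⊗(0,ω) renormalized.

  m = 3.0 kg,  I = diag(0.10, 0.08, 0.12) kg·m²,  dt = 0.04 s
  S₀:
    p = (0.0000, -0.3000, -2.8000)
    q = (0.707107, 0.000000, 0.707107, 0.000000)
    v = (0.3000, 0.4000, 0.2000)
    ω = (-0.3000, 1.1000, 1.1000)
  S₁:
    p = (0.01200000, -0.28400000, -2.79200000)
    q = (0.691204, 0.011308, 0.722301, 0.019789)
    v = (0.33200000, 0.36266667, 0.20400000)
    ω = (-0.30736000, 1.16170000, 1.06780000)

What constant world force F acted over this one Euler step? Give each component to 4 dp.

F = (2.4000, -2.8000, 0.3000)

Δv = v₁−v₀ = (0.03200000, -0.03733333, 0.00400000)
applied force F = (2.4000, -2.8000, 0.3000)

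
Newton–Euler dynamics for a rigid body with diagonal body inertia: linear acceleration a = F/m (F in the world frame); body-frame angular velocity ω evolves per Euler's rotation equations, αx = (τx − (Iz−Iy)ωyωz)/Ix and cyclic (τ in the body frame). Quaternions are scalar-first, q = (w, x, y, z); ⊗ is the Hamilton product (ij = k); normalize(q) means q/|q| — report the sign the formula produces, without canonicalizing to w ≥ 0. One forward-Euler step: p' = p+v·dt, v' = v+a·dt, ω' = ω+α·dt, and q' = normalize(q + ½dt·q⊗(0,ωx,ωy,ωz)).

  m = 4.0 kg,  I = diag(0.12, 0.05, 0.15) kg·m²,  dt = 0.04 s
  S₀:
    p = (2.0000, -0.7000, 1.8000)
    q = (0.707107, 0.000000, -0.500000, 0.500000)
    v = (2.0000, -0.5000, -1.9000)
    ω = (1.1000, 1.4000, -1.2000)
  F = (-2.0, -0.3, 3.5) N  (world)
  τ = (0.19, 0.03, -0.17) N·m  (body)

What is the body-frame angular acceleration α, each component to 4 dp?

ω×(Iω) gyroscopic = (-0.1680, 0.0396, -0.1078)
angular accel α = (2.9833, -0.1920, -0.4147)

α = (2.9833, -0.1920, -0.4147)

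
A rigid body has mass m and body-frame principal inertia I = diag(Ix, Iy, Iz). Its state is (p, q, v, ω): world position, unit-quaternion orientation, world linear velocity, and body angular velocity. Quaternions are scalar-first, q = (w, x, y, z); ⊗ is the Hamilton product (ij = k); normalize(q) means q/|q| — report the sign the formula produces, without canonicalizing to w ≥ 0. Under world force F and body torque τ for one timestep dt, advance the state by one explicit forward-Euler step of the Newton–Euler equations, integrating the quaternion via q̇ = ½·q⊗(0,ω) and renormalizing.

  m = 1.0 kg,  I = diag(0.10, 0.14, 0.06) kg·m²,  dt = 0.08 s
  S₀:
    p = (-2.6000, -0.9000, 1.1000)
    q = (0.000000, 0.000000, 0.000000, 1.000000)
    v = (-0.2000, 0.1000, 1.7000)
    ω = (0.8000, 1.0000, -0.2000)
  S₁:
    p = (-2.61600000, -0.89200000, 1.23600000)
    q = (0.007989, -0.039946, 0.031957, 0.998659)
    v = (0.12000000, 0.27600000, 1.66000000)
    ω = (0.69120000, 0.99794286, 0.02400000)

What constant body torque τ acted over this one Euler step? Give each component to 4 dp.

Δω = ω₁−ω₀ = (-0.10880000, -0.00205714, 0.22400000)
τ = I·(Δω/dt) + ω₀×(Iω₀) = (-0.1200, -0.0100, 0.2000)

τ = (-0.1200, -0.0100, 0.2000)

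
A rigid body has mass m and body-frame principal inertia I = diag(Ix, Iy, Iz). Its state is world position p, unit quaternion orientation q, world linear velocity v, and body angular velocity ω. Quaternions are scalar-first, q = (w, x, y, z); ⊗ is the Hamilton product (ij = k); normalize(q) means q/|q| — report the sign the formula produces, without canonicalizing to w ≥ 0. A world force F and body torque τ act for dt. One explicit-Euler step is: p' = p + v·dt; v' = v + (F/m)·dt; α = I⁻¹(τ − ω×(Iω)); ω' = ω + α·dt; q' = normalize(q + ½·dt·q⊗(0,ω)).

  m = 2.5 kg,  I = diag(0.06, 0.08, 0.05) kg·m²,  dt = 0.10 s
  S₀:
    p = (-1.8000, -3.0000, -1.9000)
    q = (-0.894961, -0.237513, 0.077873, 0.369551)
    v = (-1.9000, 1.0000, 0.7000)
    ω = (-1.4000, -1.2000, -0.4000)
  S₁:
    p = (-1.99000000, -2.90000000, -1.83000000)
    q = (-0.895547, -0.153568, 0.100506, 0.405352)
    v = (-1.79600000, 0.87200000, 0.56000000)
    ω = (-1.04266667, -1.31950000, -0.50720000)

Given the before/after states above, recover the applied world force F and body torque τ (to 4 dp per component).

F = (2.6000, -3.2000, -3.5000)
τ = (0.2000, -0.0900, -0.0200)

Δv = v₁−v₀ = (0.10400000, -0.12800000, -0.14000000)
m·(v₁−v₀)/dt = (2.6000, -3.2000, -3.5000)
Δω = ω₁−ω₀ = (0.35733333, -0.11950000, -0.10720000)
ω₀×(Iω₀) = (-0.0144, 0.0056, 0.0336)
τ = I·(Δω/dt) + ω₀×(Iω₀) = (0.2000, -0.0900, -0.0200)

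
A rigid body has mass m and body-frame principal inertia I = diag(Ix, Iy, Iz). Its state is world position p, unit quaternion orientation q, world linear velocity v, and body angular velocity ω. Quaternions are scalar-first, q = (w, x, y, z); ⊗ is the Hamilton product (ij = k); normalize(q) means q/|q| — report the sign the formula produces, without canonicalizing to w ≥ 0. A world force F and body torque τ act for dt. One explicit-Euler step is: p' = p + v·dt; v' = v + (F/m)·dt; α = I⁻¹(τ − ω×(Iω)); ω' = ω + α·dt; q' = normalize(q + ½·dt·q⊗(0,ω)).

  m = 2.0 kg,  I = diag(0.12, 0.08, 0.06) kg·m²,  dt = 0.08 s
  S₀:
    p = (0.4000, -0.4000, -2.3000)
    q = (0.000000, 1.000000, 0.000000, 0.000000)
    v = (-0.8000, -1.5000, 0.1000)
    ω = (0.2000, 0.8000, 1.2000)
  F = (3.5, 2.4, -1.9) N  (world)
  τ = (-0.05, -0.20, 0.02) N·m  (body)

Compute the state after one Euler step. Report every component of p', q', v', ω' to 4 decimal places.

p + v·dt = (0.3360, -0.5200, -2.2920)
v + (F/m)dt = (-0.6600, -1.4040, 0.0240)
precession coupling ω×(Iω) = (-0.0192, 0.0144, -0.0064)
(τ − ω×Iω)/I = (-0.2567, -2.6800, 0.4400)
ω' = ω + α·dt = (0.1795, 0.5856, 1.2352)
2q̇ = q⊗(0,ω) = (-0.2000000, 0.0000000, -1.2000000, 0.8000000)
q' = normalize(q + ½dt·q⊗(0,ω)) = (-0.0080, 0.9983, -0.0479, 0.0319)

p' = (0.3360, -0.5200, -2.2920)
q' = (-0.0080, 0.9983, -0.0479, 0.0319)
v' = (-0.6600, -1.4040, 0.0240)
ω' = (0.1795, 0.5856, 1.2352)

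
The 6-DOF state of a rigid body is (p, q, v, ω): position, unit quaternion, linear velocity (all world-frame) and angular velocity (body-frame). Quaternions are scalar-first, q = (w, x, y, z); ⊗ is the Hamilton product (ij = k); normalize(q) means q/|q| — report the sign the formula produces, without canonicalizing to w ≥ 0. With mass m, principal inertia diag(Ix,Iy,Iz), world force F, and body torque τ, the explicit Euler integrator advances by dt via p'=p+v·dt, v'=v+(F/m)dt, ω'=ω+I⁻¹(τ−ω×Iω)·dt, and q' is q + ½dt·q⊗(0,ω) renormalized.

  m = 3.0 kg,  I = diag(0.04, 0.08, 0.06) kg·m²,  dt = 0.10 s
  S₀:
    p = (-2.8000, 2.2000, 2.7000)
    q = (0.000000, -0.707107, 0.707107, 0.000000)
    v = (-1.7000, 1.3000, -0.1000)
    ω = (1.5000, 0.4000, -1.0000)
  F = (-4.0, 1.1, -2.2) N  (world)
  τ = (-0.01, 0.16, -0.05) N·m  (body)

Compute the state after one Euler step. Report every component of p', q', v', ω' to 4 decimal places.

a = (-1.3333, 0.3667, -0.7333)
p' = p + v·dt = (-2.9700, 2.3300, 2.6900)
v + (F/m)dt = (-1.8333, 1.3367, -0.1733)
precession coupling ω×(Iω) = (0.0080, 0.0300, 0.0240)
angular accel α = (-0.4500, 1.6250, -1.2333)
ω + α·dt = (1.4550, 0.5625, -1.1233)
Hamilton product q⊗(0,ω) = (0.7778177, -0.7071070, -0.7071070, -1.3435033)
updated quaternion q' = (0.0387, -0.7393, 0.6689, -0.0669)

p' = (-2.9700, 2.3300, 2.6900)
q' = (0.0387, -0.7393, 0.6689, -0.0669)
v' = (-1.8333, 1.3367, -0.1733)
ω' = (1.4550, 0.5625, -1.1233)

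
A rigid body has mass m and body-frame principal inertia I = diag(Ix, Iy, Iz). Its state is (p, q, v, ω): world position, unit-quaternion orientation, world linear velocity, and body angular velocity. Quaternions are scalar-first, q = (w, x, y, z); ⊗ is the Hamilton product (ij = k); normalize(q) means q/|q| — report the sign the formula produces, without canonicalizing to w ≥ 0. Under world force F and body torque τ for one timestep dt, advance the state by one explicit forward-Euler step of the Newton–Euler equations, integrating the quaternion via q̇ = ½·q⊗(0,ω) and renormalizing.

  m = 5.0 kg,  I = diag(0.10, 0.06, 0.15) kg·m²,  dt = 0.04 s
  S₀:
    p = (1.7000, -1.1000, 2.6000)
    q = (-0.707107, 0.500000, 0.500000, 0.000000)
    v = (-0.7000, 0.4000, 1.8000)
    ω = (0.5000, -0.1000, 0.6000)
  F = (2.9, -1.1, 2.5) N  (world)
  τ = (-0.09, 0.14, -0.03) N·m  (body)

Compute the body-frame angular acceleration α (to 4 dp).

gyro term ω×Iω = (-0.0054, -0.0150, 0.0020)
angular accel α = (-0.8460, 2.5833, -0.2133)

α = (-0.8460, 2.5833, -0.2133)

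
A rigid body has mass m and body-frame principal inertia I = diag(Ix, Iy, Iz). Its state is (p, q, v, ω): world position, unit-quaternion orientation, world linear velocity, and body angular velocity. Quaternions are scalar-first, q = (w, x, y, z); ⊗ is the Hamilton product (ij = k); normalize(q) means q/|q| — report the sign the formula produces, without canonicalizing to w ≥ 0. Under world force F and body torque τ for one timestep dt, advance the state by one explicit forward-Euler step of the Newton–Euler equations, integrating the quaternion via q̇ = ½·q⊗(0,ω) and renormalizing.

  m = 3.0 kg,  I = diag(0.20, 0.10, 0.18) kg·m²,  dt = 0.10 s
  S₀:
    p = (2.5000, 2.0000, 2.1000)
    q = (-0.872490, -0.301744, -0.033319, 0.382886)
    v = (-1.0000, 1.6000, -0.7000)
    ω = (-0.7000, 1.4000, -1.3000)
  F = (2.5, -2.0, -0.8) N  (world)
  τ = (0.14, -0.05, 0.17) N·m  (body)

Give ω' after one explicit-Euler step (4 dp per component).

ω' = (-0.5572, 1.3318, -1.2600)

ω×(Iω) gyroscopic = (-0.1456, 0.0182, 0.0980)
α = I⁻¹(τ − ω×Iω) = (1.4280, -0.6820, 0.4000)
new body rate ω' = (-0.5572, 1.3318, -1.2600)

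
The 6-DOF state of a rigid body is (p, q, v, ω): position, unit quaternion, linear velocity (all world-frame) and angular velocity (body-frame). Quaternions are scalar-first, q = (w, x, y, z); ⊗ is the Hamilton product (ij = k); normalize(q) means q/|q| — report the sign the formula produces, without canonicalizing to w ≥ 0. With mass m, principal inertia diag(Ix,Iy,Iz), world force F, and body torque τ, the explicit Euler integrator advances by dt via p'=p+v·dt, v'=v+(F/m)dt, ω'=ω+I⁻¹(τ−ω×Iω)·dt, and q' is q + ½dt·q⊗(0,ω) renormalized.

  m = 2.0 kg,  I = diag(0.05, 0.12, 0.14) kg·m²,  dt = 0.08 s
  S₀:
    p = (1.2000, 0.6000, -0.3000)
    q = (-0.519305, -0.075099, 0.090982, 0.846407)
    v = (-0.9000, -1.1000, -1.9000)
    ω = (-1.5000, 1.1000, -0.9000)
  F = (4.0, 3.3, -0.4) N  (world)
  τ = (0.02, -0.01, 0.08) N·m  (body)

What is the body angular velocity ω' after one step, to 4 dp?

ω' = (-1.4363, 1.1743, -0.7883)

gyro term ω×Iω = (-0.0198, -0.1215, -0.1155)
α = I⁻¹(τ − ω×Iω) = (0.7960, 0.9292, 1.3964)
ω + α·dt = (-1.4363, 1.1743, -0.7883)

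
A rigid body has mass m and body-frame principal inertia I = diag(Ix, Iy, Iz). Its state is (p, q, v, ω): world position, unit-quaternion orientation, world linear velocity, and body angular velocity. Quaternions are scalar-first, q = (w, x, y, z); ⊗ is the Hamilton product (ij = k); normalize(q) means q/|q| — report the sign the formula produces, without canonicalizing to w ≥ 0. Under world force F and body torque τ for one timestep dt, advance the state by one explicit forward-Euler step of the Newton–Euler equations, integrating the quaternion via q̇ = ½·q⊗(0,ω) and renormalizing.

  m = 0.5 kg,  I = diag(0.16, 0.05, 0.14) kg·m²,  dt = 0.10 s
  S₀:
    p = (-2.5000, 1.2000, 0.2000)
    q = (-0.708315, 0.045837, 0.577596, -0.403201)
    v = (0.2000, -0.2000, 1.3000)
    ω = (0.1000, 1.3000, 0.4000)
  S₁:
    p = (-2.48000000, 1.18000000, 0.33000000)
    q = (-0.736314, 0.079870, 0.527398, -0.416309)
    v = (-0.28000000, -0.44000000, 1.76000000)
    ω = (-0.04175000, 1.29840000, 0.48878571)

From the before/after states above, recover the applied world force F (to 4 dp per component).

v₁ − v₀ = (-0.48000000, -0.24000000, 0.46000000)
applied force F = (-2.4000, -1.2000, 2.3000)

F = (-2.4000, -1.2000, 2.3000)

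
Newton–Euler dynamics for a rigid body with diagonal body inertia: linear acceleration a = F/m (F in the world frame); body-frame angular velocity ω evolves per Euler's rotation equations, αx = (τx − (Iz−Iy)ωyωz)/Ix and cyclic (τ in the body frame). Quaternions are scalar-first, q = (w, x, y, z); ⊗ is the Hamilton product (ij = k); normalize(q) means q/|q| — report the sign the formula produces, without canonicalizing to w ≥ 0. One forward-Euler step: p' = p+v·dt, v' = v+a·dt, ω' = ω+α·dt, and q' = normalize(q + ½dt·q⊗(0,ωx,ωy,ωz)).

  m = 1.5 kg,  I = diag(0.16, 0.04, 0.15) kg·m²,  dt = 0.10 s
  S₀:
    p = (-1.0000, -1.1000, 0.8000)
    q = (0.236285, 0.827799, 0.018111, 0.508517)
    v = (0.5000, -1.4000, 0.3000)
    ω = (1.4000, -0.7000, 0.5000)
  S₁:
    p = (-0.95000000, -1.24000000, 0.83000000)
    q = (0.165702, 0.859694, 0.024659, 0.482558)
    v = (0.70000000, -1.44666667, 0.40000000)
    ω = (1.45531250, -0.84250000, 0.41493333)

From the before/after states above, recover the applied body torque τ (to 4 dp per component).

τ = (0.0500, -0.0500, -0.0100)

rate change Δω = (0.05531250, -0.14250000, -0.08506667)
I·α + gyro = (0.0500, -0.0500, -0.0100)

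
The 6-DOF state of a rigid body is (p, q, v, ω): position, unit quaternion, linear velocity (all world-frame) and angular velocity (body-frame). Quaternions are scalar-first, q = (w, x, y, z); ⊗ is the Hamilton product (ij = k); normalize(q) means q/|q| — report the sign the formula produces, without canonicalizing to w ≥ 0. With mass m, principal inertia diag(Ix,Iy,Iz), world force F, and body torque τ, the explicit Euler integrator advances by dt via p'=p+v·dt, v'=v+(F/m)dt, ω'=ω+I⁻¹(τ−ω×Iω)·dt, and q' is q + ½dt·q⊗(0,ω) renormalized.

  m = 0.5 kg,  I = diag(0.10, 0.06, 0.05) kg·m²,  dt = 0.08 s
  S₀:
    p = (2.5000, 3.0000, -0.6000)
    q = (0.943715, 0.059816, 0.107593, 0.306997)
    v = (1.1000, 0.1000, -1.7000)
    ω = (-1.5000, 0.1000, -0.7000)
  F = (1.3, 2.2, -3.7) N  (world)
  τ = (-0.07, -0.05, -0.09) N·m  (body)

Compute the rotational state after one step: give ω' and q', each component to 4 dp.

precession coupling ω×(Iω) = (0.0007, 0.0525, 0.0060)
angular accel α = (-0.7070, -1.7083, -1.9200)
ω' = ω + α·dt = (-1.5566, -0.0367, -0.8536)
q⊗(0,ω) = (0.2938626, -1.5215873, -0.3242528, -0.4932294)
q' = normalize(q + ½dt·q⊗(0,ω)) = (0.9534, -0.0010, 0.0944, 0.2866)

ω' = (-1.5566, -0.0367, -0.8536)
q' = (0.9534, -0.0010, 0.0944, 0.2866)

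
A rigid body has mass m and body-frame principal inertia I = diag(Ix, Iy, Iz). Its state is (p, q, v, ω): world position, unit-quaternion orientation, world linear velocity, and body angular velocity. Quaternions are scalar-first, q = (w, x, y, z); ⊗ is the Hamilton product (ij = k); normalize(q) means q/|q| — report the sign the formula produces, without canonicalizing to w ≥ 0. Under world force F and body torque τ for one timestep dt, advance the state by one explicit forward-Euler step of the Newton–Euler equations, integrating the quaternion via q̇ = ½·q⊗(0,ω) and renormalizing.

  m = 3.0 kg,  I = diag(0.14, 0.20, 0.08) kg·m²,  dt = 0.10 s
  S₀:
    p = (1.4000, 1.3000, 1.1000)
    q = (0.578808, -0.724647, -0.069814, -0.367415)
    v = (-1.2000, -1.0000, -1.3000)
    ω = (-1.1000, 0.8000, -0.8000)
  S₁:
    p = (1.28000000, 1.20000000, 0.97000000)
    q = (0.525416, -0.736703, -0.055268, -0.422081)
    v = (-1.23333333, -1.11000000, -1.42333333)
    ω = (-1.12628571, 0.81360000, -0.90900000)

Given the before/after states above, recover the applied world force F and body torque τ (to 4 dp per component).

F = (-1.0000, -3.3000, -3.7000)
τ = (0.0400, 0.0800, -0.1400)

rate change Δω = (-0.02628571, 0.01360000, -0.10900000)
τ = I·(Δω/dt) + ω₀×(Iω₀) = (0.0400, 0.0800, -0.1400)
v₁ − v₀ = (-0.03333333, -0.11000000, -0.12333333)
m·(v₁−v₀)/dt = (-1.0000, -3.3000, -3.7000)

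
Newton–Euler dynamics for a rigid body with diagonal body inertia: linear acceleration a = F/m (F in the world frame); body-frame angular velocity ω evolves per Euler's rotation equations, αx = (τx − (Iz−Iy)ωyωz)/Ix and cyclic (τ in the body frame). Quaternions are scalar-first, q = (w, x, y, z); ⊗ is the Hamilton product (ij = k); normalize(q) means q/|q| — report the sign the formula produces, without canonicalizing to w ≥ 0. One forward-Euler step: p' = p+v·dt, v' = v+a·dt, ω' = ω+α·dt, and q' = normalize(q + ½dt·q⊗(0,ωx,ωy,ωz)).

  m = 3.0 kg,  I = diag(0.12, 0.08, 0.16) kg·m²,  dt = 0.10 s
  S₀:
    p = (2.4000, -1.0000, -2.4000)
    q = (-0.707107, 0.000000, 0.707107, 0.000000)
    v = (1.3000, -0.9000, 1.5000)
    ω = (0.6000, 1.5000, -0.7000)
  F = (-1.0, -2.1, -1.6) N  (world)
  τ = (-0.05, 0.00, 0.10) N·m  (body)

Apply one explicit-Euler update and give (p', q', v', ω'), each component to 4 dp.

p' = (2.5300, -1.0900, -2.2500)
q' = (-0.7572, -0.0458, 0.6516, 0.0035)
v' = (1.2667, -0.9700, 1.4467)
ω' = (0.6283, 1.4790, -0.6150)

gyro term ω×Iω = (-0.0840, 0.0168, -0.0360)
(τ − ω×Iω)/I = (0.2833, -0.2100, 0.8500)
ω + α·dt = (0.6283, 1.4790, -0.6150)
2q̇ = q⊗(0,ω) = (-1.0606605, -0.9192391, -1.0606605, 0.0707107)
q' = normalize(q + ½dt·q⊗(0,ω)) = (-0.7572, -0.0458, 0.6516, 0.0035)
p + v·dt = (2.5300, -1.0900, -2.2500)
v + (F/m)dt = (1.2667, -0.9700, 1.4467)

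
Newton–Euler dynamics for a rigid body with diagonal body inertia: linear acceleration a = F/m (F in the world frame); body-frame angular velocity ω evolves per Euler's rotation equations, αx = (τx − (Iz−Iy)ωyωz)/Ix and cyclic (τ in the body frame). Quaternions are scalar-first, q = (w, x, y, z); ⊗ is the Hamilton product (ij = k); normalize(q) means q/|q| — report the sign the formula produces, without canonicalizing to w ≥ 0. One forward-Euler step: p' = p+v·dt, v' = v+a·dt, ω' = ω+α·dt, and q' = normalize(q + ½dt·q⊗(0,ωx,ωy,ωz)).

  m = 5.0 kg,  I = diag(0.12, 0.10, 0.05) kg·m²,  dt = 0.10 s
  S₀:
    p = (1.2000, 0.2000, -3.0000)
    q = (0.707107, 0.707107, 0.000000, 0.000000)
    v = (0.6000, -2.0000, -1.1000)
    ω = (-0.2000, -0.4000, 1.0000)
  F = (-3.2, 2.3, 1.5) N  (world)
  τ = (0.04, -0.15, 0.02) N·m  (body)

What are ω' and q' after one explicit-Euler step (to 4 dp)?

gyro term ω×Iω = (0.0200, -0.0140, -0.0016)
α = I⁻¹(τ − ω×Iω) = (0.1667, -1.3600, 0.4320)
new body rate ω' = (-0.1833, -0.5360, 1.0432)
2q̇ = q⊗(0,ω) = (0.1414214, -0.1414214, -0.9899498, 0.4242642)
q' = normalize(q + ½dt·q⊗(0,ω)) = (0.7131, 0.6990, -0.0494, 0.0212)

ω' = (-0.1833, -0.5360, 1.0432)
q' = (0.7131, 0.6990, -0.0494, 0.0212)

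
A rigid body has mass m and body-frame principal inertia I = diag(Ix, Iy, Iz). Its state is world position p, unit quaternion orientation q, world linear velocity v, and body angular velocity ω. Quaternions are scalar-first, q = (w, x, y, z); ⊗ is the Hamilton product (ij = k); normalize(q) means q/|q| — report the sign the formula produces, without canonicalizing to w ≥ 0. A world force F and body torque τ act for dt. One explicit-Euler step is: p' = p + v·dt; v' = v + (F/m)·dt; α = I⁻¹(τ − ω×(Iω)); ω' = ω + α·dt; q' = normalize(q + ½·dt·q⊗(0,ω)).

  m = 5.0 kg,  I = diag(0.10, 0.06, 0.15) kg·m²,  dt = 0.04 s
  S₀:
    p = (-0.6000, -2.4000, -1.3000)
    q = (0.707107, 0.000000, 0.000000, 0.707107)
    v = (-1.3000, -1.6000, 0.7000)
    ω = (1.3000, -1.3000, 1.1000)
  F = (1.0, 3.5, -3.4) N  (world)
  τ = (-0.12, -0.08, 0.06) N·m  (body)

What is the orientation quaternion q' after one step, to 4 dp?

q' = (0.6909, 0.0367, 0.0000, 0.7220)

Hamilton product q⊗(0,ω) = (-0.7778177, 1.8384782, 0.0000000, 0.7778177)
q' = normalize(q + ½dt·q⊗(0,ω)) = (0.6909, 0.0367, 0.0000, 0.7220)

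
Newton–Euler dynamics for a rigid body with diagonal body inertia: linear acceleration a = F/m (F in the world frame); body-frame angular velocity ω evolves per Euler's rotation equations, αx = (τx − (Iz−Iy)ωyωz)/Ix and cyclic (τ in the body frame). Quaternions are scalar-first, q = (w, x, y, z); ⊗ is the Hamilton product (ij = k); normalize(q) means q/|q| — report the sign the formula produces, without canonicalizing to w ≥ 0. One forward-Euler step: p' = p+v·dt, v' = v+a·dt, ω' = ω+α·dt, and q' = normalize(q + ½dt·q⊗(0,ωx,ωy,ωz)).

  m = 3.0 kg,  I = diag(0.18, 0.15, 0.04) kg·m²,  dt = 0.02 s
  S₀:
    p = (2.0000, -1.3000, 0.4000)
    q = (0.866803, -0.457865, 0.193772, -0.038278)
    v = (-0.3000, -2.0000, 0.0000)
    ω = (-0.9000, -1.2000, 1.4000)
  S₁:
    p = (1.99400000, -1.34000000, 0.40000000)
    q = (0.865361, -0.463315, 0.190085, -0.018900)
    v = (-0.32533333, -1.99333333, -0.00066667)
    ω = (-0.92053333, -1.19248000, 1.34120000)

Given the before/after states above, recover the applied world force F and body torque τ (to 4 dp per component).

F = (-3.8000, 1.0000, -0.1000)
τ = (0.0000, -0.1200, -0.1500)

ω₁ − ω₀ = (-0.02053333, 0.00752000, -0.05880000)
ω₀×(Iω₀) = (0.1848, -0.1764, -0.0324)
applied torque τ = (0.0000, -0.1200, -0.1500)
v₁ − v₀ = (-0.02533333, 0.00666667, -0.00066667)
F = m·Δv/dt = (-3.8000, 1.0000, -0.1000)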